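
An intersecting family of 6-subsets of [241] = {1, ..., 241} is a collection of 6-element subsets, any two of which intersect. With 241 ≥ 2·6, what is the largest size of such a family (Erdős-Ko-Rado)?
max |F| = C(240, 5) = 6363048048

The Erdős-Ko-Rado theorem states: for n ≥ 2k, an intersecting family of k-subsets of an n-element set has size at most C(n − 1, k − 1), with equality for 'star' families {A ⊆ [n] : |A| = k, i ∈ A} (fix an element i). For n = 241, k = 6: C(240, 5) = 6363048048.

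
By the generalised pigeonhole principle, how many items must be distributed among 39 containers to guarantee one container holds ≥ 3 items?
n = (3 − 1)·39 + 1 = 79

By the generalised pigeonhole principle, to guarantee some box contains ≥ r objects we need more than (r − 1) · k objects total. Threshold: n = (r − 1) · k + 1. With r = 3 and k = 39: n = 2 · 39 + 1 = 78 + 1 = 79. For n = 78 = 2 · 39, we can put exactly 2 objects in every box, avoiding 3 in any single one — so 79 is tight.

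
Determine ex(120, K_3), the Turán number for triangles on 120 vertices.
ex(120, K_3) = ⌊120^2/4⌋ = 3600

Mantel (1907): a triangle-free graph on n vertices has at most ⌊n^2/4⌋ edges, with equality for the complete bipartite graph K_{⌊n/2⌋, ⌈n/2⌉}. For n = 120: ⌊120^2/4⌋ = ⌊14400/4⌋ = 3600. The extremal graph is K_{60, 60}, which has 60·60 = 3600 edges.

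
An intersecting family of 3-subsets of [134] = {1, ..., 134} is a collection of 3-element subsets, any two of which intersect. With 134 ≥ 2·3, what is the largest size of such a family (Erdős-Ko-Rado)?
max |F| = C(133, 2) = 8778

The Erdős-Ko-Rado theorem states: for n ≥ 2k, an intersecting family of k-subsets of an n-element set has size at most C(n − 1, k − 1), with equality for 'star' families {A ⊆ [n] : |A| = k, i ∈ A} (fix an element i). For n = 134, k = 3: C(133, 2) = 8778.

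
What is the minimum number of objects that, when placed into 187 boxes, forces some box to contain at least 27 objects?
n = (27 − 1)·187 + 1 = 4863

By the generalised pigeonhole principle, to guarantee some box contains ≥ r objects we need more than (r − 1) · k objects total. Threshold: n = (r − 1) · k + 1. With r = 27 and k = 187: n = 26 · 187 + 1 = 4862 + 1 = 4863. For n = 4862 = 26 · 187, we can put exactly 26 objects in every box, avoiding 27 in any single one — so 4863 is tight.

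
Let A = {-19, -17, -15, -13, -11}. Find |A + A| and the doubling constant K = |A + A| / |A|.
K = |A + A| / |A| = 9/5

Enumerate A + A = {a + b : a, b ∈ A}. With |A| = 5, there are |A|^2 = 25 ordered sum pairs; collecting distinct values, A + A = {-38, -36, -34, -32, -30, -28, -26, -24, -22}, so |A + A| = 9. Thus K = 9/5. Here |A + A| = 2|A| − 1 = 9, the minimum possible — so K = 9/5 is minimal, which holds iff A is an arithmetic progression.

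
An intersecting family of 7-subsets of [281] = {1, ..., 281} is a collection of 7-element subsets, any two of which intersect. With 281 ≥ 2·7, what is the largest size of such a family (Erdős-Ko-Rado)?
max |F| = C(280, 6) = 634155960900

The Erdős-Ko-Rado theorem states: for n ≥ 2k, an intersecting family of k-subsets of an n-element set has size at most C(n − 1, k − 1), with equality for 'star' families {A ⊆ [n] : |A| = k, i ∈ A} (fix an element i). For n = 281, k = 7: C(280, 6) = 634155960900.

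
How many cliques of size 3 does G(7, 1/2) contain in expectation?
E[# K_3] = C(7, 3) · (1/2)^C(3, 2) = 35 / 2^3 = 4.375

For each 3-subset S of vertices (there are C(7, 3) = 35 such S), let X_S = 1 if S induces a K_3 (all C(3, 2) = 3 edges present). Then P(X_S = 1) = (1/2)^3 = 1/8. By linearity of expectation, E[# K_3] = C(7, 3) · (1/2)^3 = 35 / 8 = 4.375.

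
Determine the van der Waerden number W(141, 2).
W(141, 2) = 141 + 1 = 142

A 2-term AP is any pair of integers, so a monochromatic 2-AP exists iff some colour is used at least twice. With 141 colours, the colouring i ↦ i on {1, ..., 141} uses each colour once, avoiding any monochromatic pair, so W(141, 2) > 141. For {1, ..., 142}, pigeonhole forces two integers of the same colour, which form a monochromatic 2-AP. Hence W(141, 2) = 142.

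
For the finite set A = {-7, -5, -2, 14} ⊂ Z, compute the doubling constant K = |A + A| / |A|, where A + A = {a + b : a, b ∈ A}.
K = |A + A| / |A| = 10/4 = 5/2

Enumerate A + A = {a + b : a, b ∈ A}. With |A| = 4, there are |A|^2 = 16 ordered sum pairs; collecting distinct values, A + A = {-14, -12, -10, -9, -7, -4, 7, 9, 12, 28}, so |A + A| = 10. Thus K = 10/4 = 5/2. For comparison, the minimum possible |A + A| over all 4-element sets is 2·4 − 1 = 7 (so min K = 7/4), attained only by arithmetic progressions.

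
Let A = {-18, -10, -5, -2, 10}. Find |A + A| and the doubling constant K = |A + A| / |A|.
K = |A + A| / |A| = 14/5

Enumerate A + A = {a + b : a, b ∈ A}. With |A| = 5, there are |A|^2 = 25 ordered sum pairs; collecting distinct values, A + A = {-36, -28, -23, -20, -15, -12, -10, -8, -7, -4, 0, 5, 8, 20}, so |A + A| = 14. Thus K = 14/5. For comparison, the minimum possible |A + A| over all 5-element sets is 2·5 − 1 = 9 (so min K = 9/5), attained only by arithmetic progressions.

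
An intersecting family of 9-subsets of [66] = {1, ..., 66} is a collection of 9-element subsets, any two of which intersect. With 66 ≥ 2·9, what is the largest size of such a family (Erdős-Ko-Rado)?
max |F| = C(65, 8) = 5047381560

Erdős-Ko-Rado (1961): when n ≥ 2k, max |F| = C(n−1, k−1). The bound is attained by the star {A : i ∈ A} for any fixed i ∈ [n]. Here C(66−1, 9−1) = C(65, 8) = 5047381560.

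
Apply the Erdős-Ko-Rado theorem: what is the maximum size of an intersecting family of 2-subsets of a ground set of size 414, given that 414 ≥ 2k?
max |F| = C(413, 1) = 413

The Erdős-Ko-Rado theorem states: for n ≥ 2k, an intersecting family of k-subsets of an n-element set has size at most C(n − 1, k − 1), with equality for 'star' families {A ⊆ [n] : |A| = k, i ∈ A} (fix an element i). For n = 414, k = 2: C(413, 1) = 413.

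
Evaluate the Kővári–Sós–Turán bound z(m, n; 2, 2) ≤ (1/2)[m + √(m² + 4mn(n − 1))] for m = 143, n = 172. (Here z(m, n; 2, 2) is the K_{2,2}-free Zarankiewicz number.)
z(143, 172; 2, 2) ≤ (1/2)[143 + √(143² + 4·143·172·171)] = (1/2)[143 + √16844113] = 2123.579

Kővári–Sós–Turán: let r_1, ..., r_143 be the row sums and z = Σ r_i the total number of 1s. Each pair of columns can share at most one row with both entries 1 (else a 2×2 all-ones block appears), so Σ_i C(r_i, 2) ≤ C(172, 2) = 14706. By convexity Σ_i C(r_i, 2) ≥ 143·C(z/143, 2) = z(z − 143)/(2·143), giving z² − 143z − 143·172·171 ≤ 0 and hence z ≤ (1/2)[143 + √(20449 + 4·4205916)] = (1/2)[143 + √16844113] ≈ (1/2)(143 + 4104.158) = 2123.579.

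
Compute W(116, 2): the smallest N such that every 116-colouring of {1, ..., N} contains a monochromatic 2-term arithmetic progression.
W(116, 2) = 116 + 1 = 117

A 2-term AP is any pair of integers, so a monochromatic 2-AP exists iff some colour is used at least twice. With 116 colours, the colouring i ↦ i on {1, ..., 116} uses each colour once, avoiding any monochromatic pair, so W(116, 2) > 116. For {1, ..., 117}, pigeonhole forces two integers of the same colour, which form a monochromatic 2-AP. Hence W(116, 2) = 117.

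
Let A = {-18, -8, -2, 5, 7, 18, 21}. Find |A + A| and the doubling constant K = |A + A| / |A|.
K = |A + A| / |A| = 26/7

Enumerate A + A = {a + b : a, b ∈ A}. With |A| = 7, there are |A|^2 = 49 ordered sum pairs; collecting distinct values, A + A = {-36, -26, -20, -16, -13, -11, -10, -4, -3, -1, 0, 3, 5, 10, 12, 13, 14, 16, 19, 23, 25, 26, 28, 36, 39, 42}, so |A + A| = 26. Thus K = 26/7. For comparison, the minimum possible |A + A| over all 7-element sets is 2·7 − 1 = 13 (so min K = 13/7), attained only by arithmetic progressions.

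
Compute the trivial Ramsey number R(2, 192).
R(2, 192) = 192

R(2, k) = k for all k ≥ 2: in a 2-colouring of K_k, either some edge is red (a red K_2) or all edges are blue (a blue K_k). And K_{191} coloured all-blue has no blue K_192, so R(2, 192) > 191. Hence R(2, 192) = 192.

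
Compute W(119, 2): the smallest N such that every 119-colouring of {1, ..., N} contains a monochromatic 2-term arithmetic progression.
W(119, 2) = 119 + 1 = 120

A 2-term AP is any pair of integers, so a monochromatic 2-AP exists iff some colour is used at least twice. With 119 colours, the colouring i ↦ i on {1, ..., 119} uses each colour once, avoiding any monochromatic pair, so W(119, 2) > 119. For {1, ..., 120}, pigeonhole forces two integers of the same colour, which form a monochromatic 2-AP. Hence W(119, 2) = 120.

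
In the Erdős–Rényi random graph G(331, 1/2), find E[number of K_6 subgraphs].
E[# K_6] = C(331, 6) · (1/2)^C(6, 2) = 1745197296766 / 2^15 = 872598648383/16384 ≈ 53259194.847595

For each 6-subset S of vertices (there are C(331, 6) = 1745197296766 such S), let X_S = 1 if S induces a K_6 (all C(6, 2) = 15 edges present). Then P(X_S = 1) = (1/2)^15 = 1/32768. By linearity of expectation, E[# K_6] = C(331, 6) · (1/2)^15 = 1745197296766 / 32768 = 872598648383/16384 ≈ 53259194.847595.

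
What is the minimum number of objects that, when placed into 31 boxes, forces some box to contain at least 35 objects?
n = (35 − 1)·31 + 1 = 1055

By the generalised pigeonhole principle, to guarantee some box contains ≥ r objects we need more than (r − 1) · k objects total. Threshold: n = (r − 1) · k + 1. With r = 35 and k = 31: n = 34 · 31 + 1 = 1054 + 1 = 1055. For n = 1054 = 34 · 31, we can put exactly 34 objects in every box, avoiding 35 in any single one — so 1055 is tight.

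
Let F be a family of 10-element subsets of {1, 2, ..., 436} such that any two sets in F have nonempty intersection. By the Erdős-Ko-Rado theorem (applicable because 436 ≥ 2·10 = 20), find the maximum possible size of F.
max |F| = C(435, 9) = 1414041835953656910

The Erdős-Ko-Rado theorem states: for n ≥ 2k, an intersecting family of k-subsets of an n-element set has size at most C(n − 1, k − 1), with equality for 'star' families {A ⊆ [n] : |A| = k, i ∈ A} (fix an element i). For n = 436, k = 10: C(435, 9) = 1414041835953656910.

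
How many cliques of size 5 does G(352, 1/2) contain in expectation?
E[# K_5] = C(352, 5) · (1/2)^C(5, 2) = 43766442720 / 2^10 = 1367701335/32 = 42740666.71875

For each 5-subset S of vertices (there are C(352, 5) = 43766442720 such S), let X_S = 1 if S induces a K_5 (all C(5, 2) = 10 edges present). Then P(X_S = 1) = (1/2)^10 = 1/1024. By linearity of expectation, E[# K_5] = C(352, 5) · (1/2)^10 = 43766442720 / 1024 = 1367701335/32 = 42740666.71875.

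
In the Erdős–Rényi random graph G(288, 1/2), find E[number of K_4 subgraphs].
E[# K_4] = C(288, 4) · (1/2)^C(4, 2) = 280720440 / 2^6 = 35090055/8 = 4386256.875

For each 4-subset S of vertices (there are C(288, 4) = 280720440 such S), let X_S = 1 if S induces a K_4 (all C(4, 2) = 6 edges present). Then P(X_S = 1) = (1/2)^6 = 1/64. By linearity of expectation, E[# K_4] = C(288, 4) · (1/2)^6 = 280720440 / 64 = 35090055/8 = 4386256.875.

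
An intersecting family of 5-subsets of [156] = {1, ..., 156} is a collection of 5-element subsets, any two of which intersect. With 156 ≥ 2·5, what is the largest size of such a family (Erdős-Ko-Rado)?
max |F| = C(155, 4) = 23130030

Erdős-Ko-Rado (1961): when n ≥ 2k, max |F| = C(n−1, k−1). The bound is attained by the star {A : i ∈ A} for any fixed i ∈ [n]. Here C(156−1, 5−1) = C(155, 4) = 23130030.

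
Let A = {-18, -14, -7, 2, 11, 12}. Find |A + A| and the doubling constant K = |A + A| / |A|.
K = |A + A| / |A| = 20/6 = 10/3

Enumerate A + A = {a + b : a, b ∈ A}. With |A| = 6, there are |A|^2 = 36 ordered sum pairs; collecting distinct values, A + A = {-36, -32, -28, -25, -21, -16, -14, -12, -7, -6, -5, -3, -2, 4, 5, 13, 14, 22, 23, 24}, so |A + A| = 20. Thus K = 20/6 = 10/3. For comparison, the minimum possible |A + A| over all 6-element sets is 2·6 − 1 = 11 (so min K = 11/6), attained only by arithmetic progressions.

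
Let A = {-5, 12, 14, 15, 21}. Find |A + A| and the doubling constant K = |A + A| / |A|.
K = |A + A| / |A| = 15/5 = 3

Enumerate A + A = {a + b : a, b ∈ A}. With |A| = 5, there are |A|^2 = 25 ordered sum pairs; collecting distinct values, A + A = {-10, 7, 9, 10, 16, 24, 26, 27, 28, 29, 30, 33, 35, 36, 42}, so |A + A| = 15. Thus K = 15/5 = 3. For comparison, the minimum possible |A + A| over all 5-element sets is 2·5 − 1 = 9 (so min K = 9/5), attained only by arithmetic progressions.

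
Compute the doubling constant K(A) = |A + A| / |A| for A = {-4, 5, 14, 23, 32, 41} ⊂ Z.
K = |A + A| / |A| = 11/6

Enumerate A + A = {a + b : a, b ∈ A}. With |A| = 6, there are |A|^2 = 36 ordered sum pairs; collecting distinct values, A + A = {-8, 1, 10, 19, 28, 37, 46, 55, 64, 73, 82}, so |A + A| = 11. Thus K = 11/6. Here |A + A| = 2|A| − 1 = 11, the minimum possible — so K = 11/6 is minimal, which holds iff A is an arithmetic progression.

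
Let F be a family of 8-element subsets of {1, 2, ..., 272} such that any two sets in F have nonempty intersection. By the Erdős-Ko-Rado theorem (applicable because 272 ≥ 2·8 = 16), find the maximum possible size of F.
max |F| = C(271, 7) = 19698282637155

The Erdős-Ko-Rado theorem states: for n ≥ 2k, an intersecting family of k-subsets of an n-element set has size at most C(n − 1, k − 1), with equality for 'star' families {A ⊆ [n] : |A| = k, i ∈ A} (fix an element i). For n = 272, k = 8: C(271, 7) = 19698282637155.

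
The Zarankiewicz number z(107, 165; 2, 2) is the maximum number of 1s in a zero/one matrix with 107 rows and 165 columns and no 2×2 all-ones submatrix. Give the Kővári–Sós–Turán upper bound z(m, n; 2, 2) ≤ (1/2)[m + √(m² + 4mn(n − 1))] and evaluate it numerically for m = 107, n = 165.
z(107, 165; 2, 2) ≤ (1/2)[107 + √(107² + 4·107·165·164)] = (1/2)[107 + √11593129] = 1755.9342

Kővári–Sós–Turán: let r_1, ..., r_107 be the row sums and z = Σ r_i the total number of 1s. Each pair of columns can share at most one row with both entries 1 (else a 2×2 all-ones block appears), so Σ_i C(r_i, 2) ≤ C(165, 2) = 13530. By convexity Σ_i C(r_i, 2) ≥ 107·C(z/107, 2) = z(z − 107)/(2·107), giving z² − 107z − 107·165·164 ≤ 0 and hence z ≤ (1/2)[107 + √(11449 + 4·2895420)] = (1/2)[107 + √11593129] ≈ (1/2)(107 + 3404.8684) = 1755.9342.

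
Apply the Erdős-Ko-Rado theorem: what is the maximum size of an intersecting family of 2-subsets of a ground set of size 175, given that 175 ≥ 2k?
max |F| = C(174, 1) = 174

The Erdős-Ko-Rado theorem states: for n ≥ 2k, an intersecting family of k-subsets of an n-element set has size at most C(n − 1, k − 1), with equality for 'star' families {A ⊆ [n] : |A| = k, i ∈ A} (fix an element i). For n = 175, k = 2: C(174, 1) = 174.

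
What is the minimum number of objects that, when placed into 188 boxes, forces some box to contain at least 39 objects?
n = (39 − 1)·188 + 1 = 7145

By the generalised pigeonhole principle, to guarantee some box contains ≥ r objects we need more than (r − 1) · k objects total. Threshold: n = (r − 1) · k + 1. With r = 39 and k = 188: n = 38 · 188 + 1 = 7144 + 1 = 7145. For n = 7144 = 38 · 188, we can put exactly 38 objects in every box, avoiding 39 in any single one — so 7145 is tight.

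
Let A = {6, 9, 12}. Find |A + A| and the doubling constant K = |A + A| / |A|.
K = |A + A| / |A| = 5/3

Enumerate A + A = {a + b : a, b ∈ A}. With |A| = 3, there are |A|^2 = 9 ordered sum pairs; collecting distinct values, A + A = {12, 15, 18, 21, 24}, so |A + A| = 5. Thus K = 5/3. Here |A + A| = 2|A| − 1 = 5, the minimum possible — so K = 5/3 is minimal, which holds iff A is an arithmetic progression.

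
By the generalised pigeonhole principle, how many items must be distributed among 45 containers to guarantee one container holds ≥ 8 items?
n = (8 − 1)·45 + 1 = 316

By the generalised pigeonhole principle, to guarantee some box contains ≥ r objects we need more than (r − 1) · k objects total. Threshold: n = (r − 1) · k + 1. With r = 8 and k = 45: n = 7 · 45 + 1 = 315 + 1 = 316. For n = 315 = 7 · 45, we can put exactly 7 objects in every box, avoiding 8 in any single one — so 316 is tight.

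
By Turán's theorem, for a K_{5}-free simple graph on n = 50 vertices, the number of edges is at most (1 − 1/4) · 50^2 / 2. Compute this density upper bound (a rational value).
Turán density bound = (3/4) · 50^2/2 = 1875/2 ≈ 937.5

Turán's theorem: ex(n, K_{r+1}) is achieved by the complete r-partite Turán graph T(n, r) with parts as balanced as possible, and is at most (1 − 1/r) · n^2/2. For r = 4, n = 50: the density bound is (3/4) · 2500/2 = 1875/2 ≈ 937.5. The integer-valued extremum is e(T(50, 4)) = 937, which is strictly less than the density bound 1875/2 since 4 ∤ 50 (the parts of T(50, 4) cannot all be equal).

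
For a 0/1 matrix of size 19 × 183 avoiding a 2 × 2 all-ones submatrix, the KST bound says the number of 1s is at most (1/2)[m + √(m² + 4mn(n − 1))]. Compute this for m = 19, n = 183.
z(19, 183; 2, 2) ≤ (1/2)[19 + √(19² + 4·19·183·182)] = (1/2)[19 + √2531617] = 805.0528

Kővári–Sós–Turán: let r_1, ..., r_19 be the row sums and z = Σ r_i the total number of 1s. Each pair of columns can share at most one row with both entries 1 (else a 2×2 all-ones block appears), so Σ_i C(r_i, 2) ≤ C(183, 2) = 16653. By convexity Σ_i C(r_i, 2) ≥ 19·C(z/19, 2) = z(z − 19)/(2·19), giving z² − 19z − 19·183·182 ≤ 0 and hence z ≤ (1/2)[19 + √(361 + 4·632814)] = (1/2)[19 + √2531617] ≈ (1/2)(19 + 1591.1056) = 805.0528.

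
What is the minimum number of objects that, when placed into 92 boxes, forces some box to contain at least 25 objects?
n = (25 − 1)·92 + 1 = 2209

By the generalised pigeonhole principle, to guarantee some box contains ≥ r objects we need more than (r − 1) · k objects total. Threshold: n = (r − 1) · k + 1. With r = 25 and k = 92: n = 24 · 92 + 1 = 2208 + 1 = 2209. For n = 2208 = 24 · 92, we can put exactly 24 objects in every box, avoiding 25 in any single one — so 2209 is tight.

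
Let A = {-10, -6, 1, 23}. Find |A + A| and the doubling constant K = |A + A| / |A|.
K = |A + A| / |A| = 10/4 = 5/2

Enumerate A + A = {a + b : a, b ∈ A}. With |A| = 4, there are |A|^2 = 16 ordered sum pairs; collecting distinct values, A + A = {-20, -16, -12, -9, -5, 2, 13, 17, 24, 46}, so |A + A| = 10. Thus K = 10/4 = 5/2. For comparison, the minimum possible |A + A| over all 4-element sets is 2·4 − 1 = 7 (so min K = 7/4), attained only by arithmetic progressions.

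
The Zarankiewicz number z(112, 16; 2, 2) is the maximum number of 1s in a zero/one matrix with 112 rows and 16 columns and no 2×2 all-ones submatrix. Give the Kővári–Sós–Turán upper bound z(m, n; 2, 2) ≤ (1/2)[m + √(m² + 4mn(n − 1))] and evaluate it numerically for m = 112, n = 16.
z(112, 16; 2, 2) ≤ (1/2)[112 + √(112² + 4·112·16·15)] = (1/2)[112 + √120064] = 229.2513

Kővári–Sós–Turán: let r_1, ..., r_112 be the row sums and z = Σ r_i the total number of 1s. Each pair of columns can share at most one row with both entries 1 (else a 2×2 all-ones block appears), so Σ_i C(r_i, 2) ≤ C(16, 2) = 120. By convexity Σ_i C(r_i, 2) ≥ 112·C(z/112, 2) = z(z − 112)/(2·112), giving z² − 112z − 112·16·15 ≤ 0 and hence z ≤ (1/2)[112 + √(12544 + 4·26880)] = (1/2)[112 + √120064] ≈ (1/2)(112 + 346.5025) = 229.2513.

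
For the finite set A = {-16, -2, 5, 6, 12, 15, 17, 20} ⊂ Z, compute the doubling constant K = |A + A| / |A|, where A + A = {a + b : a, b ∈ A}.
K = |A + A| / |A| = 31/8

Enumerate A + A = {a + b : a, b ∈ A}. With |A| = 8, there are |A|^2 = 64 ordered sum pairs; collecting distinct values, A + A = {-32, -18, -11, -10, -4, -1, 1, 3, 4, 10, 11, 12, 13, 15, 17, 18, 20, 21, 22, 23, 24, 25, 26, 27, 29, 30, 32, 34, 35, 37, 40}, so |A + A| = 31. Thus K = 31/8. For comparison, the minimum possible |A + A| over all 8-element sets is 2·8 − 1 = 15 (so min K = 15/8), attained only by arithmetic progressions.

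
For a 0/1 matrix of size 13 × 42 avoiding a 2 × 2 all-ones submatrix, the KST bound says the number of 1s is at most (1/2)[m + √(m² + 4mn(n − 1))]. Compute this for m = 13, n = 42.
z(13, 42; 2, 2) ≤ (1/2)[13 + √(13² + 4·13·42·41)] = (1/2)[13 + √89713] = 156.2606

Kővári–Sós–Turán: let r_1, ..., r_13 be the row sums and z = Σ r_i the total number of 1s. Each pair of columns can share at most one row with both entries 1 (else a 2×2 all-ones block appears), so Σ_i C(r_i, 2) ≤ C(42, 2) = 861. By convexity Σ_i C(r_i, 2) ≥ 13·C(z/13, 2) = z(z − 13)/(2·13), giving z² − 13z − 13·42·41 ≤ 0 and hence z ≤ (1/2)[13 + √(169 + 4·22386)] = (1/2)[13 + √89713] ≈ (1/2)(13 + 299.5213) = 156.2606.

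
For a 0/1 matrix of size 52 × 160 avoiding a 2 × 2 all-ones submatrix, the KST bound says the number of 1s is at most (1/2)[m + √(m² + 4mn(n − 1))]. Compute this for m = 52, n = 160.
z(52, 160; 2, 2) ≤ (1/2)[52 + √(52² + 4·52·160·159)] = (1/2)[52 + √5294224] = 1176.459

Kővári–Sós–Turán: let r_1, ..., r_52 be the row sums and z = Σ r_i the total number of 1s. Each pair of columns can share at most one row with both entries 1 (else a 2×2 all-ones block appears), so Σ_i C(r_i, 2) ≤ C(160, 2) = 12720. By convexity Σ_i C(r_i, 2) ≥ 52·C(z/52, 2) = z(z − 52)/(2·52), giving z² − 52z − 52·160·159 ≤ 0 and hence z ≤ (1/2)[52 + √(2704 + 4·1322880)] = (1/2)[52 + √5294224] ≈ (1/2)(52 + 2300.9181) = 1176.459.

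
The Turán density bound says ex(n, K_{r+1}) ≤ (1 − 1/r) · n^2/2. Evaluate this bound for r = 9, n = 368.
Turán density bound = (8/9) · 368^2/2 = 541696/9 ≈ 60188.4444

Turán's theorem: ex(n, K_{r+1}) is achieved by the complete r-partite Turán graph T(n, r) with parts as balanced as possible, and is at most (1 − 1/r) · n^2/2. For r = 9, n = 368: the density bound is (8/9) · 135424/2 = 541696/9 ≈ 60188.4444. The integer-valued extremum is e(T(368, 9)) = 60188, which is strictly less than the density bound 541696/9 since 9 ∤ 368 (the parts of T(368, 9) cannot all be equal).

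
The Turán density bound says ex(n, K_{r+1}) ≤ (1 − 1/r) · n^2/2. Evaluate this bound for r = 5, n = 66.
Turán density bound = (4/5) · 66^2/2 = 8712/5 ≈ 1742.4

Turán's theorem: ex(n, K_{r+1}) is achieved by the complete r-partite Turán graph T(n, r) with parts as balanced as possible, and is at most (1 − 1/r) · n^2/2. For r = 5, n = 66: the density bound is (4/5) · 4356/2 = 8712/5 ≈ 1742.4. The integer-valued extremum is e(T(66, 5)) = 1742, which is strictly less than the density bound 8712/5 since 5 ∤ 66 (the parts of T(66, 5) cannot all be equal).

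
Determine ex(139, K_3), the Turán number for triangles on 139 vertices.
ex(139, K_3) = ⌊139^2/4⌋ = 4830

Mantel (1907): a triangle-free graph on n vertices has at most ⌊n^2/4⌋ edges, with equality for the complete bipartite graph K_{⌊n/2⌋, ⌈n/2⌉}. For n = 139: ⌊139^2/4⌋ = ⌊19321/4⌋ = 4830. The extremal graph is K_{69, 70}, which has 69·70 = 4830 edges.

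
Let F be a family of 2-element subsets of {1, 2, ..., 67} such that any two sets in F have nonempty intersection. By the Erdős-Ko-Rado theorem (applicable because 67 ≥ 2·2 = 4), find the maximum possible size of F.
max |F| = C(66, 1) = 66

The Erdős-Ko-Rado theorem states: for n ≥ 2k, an intersecting family of k-subsets of an n-element set has size at most C(n − 1, k − 1), with equality for 'star' families {A ⊆ [n] : |A| = k, i ∈ A} (fix an element i). For n = 67, k = 2: C(66, 1) = 66.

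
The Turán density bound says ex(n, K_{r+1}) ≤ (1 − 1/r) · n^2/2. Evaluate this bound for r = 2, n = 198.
Turán density bound = (1/2) · 198^2/2 = 9801

Turán's theorem: ex(n, K_{r+1}) is achieved by the complete r-partite Turán graph T(n, r) with parts as balanced as possible, and is at most (1 − 1/r) · n^2/2. For r = 2, n = 198: the density bound is (1/2) · 39204/2 = 9801. Since 2 ∣ 198, the Turán graph T(198, 2) has parts of equal size 99, and its edge count e(T(198, 2)) = 9801 attains the density bound exactly.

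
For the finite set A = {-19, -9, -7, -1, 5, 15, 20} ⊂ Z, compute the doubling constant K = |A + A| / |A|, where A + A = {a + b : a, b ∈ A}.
K = |A + A| / |A| = 25/7

Enumerate A + A = {a + b : a, b ∈ A}. With |A| = 7, there are |A|^2 = 49 ordered sum pairs; collecting distinct values, A + A = {-38, -28, -26, -20, -18, -16, -14, -10, -8, -4, -2, 1, 4, 6, 8, 10, 11, 13, 14, 19, 20, 25, 30, 35, 40}, so |A + A| = 25. Thus K = 25/7. For comparison, the minimum possible |A + A| over all 7-element sets is 2·7 − 1 = 13 (so min K = 13/7), attained only by arithmetic progressions.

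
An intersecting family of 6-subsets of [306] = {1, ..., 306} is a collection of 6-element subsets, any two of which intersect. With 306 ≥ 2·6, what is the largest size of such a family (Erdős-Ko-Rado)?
max |F| = C(305, 5) = 21281794436

Erdős-Ko-Rado (1961): when n ≥ 2k, max |F| = C(n−1, k−1). The bound is attained by the star {A : i ∈ A} for any fixed i ∈ [n]. Here C(306−1, 6−1) = C(305, 5) = 21281794436.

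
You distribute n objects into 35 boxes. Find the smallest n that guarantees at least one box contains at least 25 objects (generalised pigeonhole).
n = (25 − 1)·35 + 1 = 841

By the generalised pigeonhole principle, to guarantee some box contains ≥ r objects we need more than (r − 1) · k objects total. Threshold: n = (r − 1) · k + 1. With r = 25 and k = 35: n = 24 · 35 + 1 = 840 + 1 = 841. For n = 840 = 24 · 35, we can put exactly 24 objects in every box, avoiding 25 in any single one — so 841 is tight.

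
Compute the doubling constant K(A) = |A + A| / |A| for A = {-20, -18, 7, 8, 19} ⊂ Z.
K = |A + A| / |A| = 15/5 = 3

Enumerate A + A = {a + b : a, b ∈ A}. With |A| = 5, there are |A|^2 = 25 ordered sum pairs; collecting distinct values, A + A = {-40, -38, -36, -13, -12, -11, -10, -1, 1, 14, 15, 16, 26, 27, 38}, so |A + A| = 15. Thus K = 15/5 = 3. For comparison, the minimum possible |A + A| over all 5-element sets is 2·5 − 1 = 9 (so min K = 9/5), attained only by arithmetic progressions.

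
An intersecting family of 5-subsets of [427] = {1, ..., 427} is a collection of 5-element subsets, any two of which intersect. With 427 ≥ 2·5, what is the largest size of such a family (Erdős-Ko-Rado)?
max |F| = C(426, 4) = 1352986650

The Erdős-Ko-Rado theorem states: for n ≥ 2k, an intersecting family of k-subsets of an n-element set has size at most C(n − 1, k − 1), with equality for 'star' families {A ⊆ [n] : |A| = k, i ∈ A} (fix an element i). For n = 427, k = 5: C(426, 4) = 1352986650.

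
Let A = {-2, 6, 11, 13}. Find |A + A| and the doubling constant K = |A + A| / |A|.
K = |A + A| / |A| = 10/4 = 5/2

Enumerate A + A = {a + b : a, b ∈ A}. With |A| = 4, there are |A|^2 = 16 ordered sum pairs; collecting distinct values, A + A = {-4, 4, 9, 11, 12, 17, 19, 22, 24, 26}, so |A + A| = 10. Thus K = 10/4 = 5/2. For comparison, the minimum possible |A + A| over all 4-element sets is 2·4 − 1 = 7 (so min K = 7/4), attained only by arithmetic progressions.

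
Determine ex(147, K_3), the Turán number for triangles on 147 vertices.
ex(147, K_3) = ⌊147^2/4⌋ = 5402

Mantel (1907): a triangle-free graph on n vertices has at most ⌊n^2/4⌋ edges, with equality for the complete bipartite graph K_{⌊n/2⌋, ⌈n/2⌉}. For n = 147: ⌊147^2/4⌋ = ⌊21609/4⌋ = 5402. The extremal graph is K_{73, 74}, which has 73·74 = 5402 edges.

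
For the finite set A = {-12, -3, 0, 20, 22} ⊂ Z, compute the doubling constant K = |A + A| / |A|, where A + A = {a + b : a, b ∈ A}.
K = |A + A| / |A| = 15/5 = 3

Enumerate A + A = {a + b : a, b ∈ A}. With |A| = 5, there are |A|^2 = 25 ordered sum pairs; collecting distinct values, A + A = {-24, -15, -12, -6, -3, 0, 8, 10, 17, 19, 20, 22, 40, 42, 44}, so |A + A| = 15. Thus K = 15/5 = 3. For comparison, the minimum possible |A + A| over all 5-element sets is 2·5 − 1 = 9 (so min K = 9/5), attained only by arithmetic progressions.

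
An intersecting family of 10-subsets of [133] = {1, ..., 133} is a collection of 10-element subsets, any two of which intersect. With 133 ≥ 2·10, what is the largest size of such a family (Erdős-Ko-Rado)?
max |F| = C(132, 9) = 25370626424000

Erdős-Ko-Rado (1961): when n ≥ 2k, max |F| = C(n−1, k−1). The bound is attained by the star {A : i ∈ A} for any fixed i ∈ [n]. Here C(133−1, 10−1) = C(132, 9) = 25370626424000.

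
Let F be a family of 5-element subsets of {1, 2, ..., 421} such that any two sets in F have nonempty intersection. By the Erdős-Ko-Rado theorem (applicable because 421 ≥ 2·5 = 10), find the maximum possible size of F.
max |F| = C(420, 4) = 1278098745

The Erdős-Ko-Rado theorem states: for n ≥ 2k, an intersecting family of k-subsets of an n-element set has size at most C(n − 1, k − 1), with equality for 'star' families {A ⊆ [n] : |A| = k, i ∈ A} (fix an element i). For n = 421, k = 5: C(420, 4) = 1278098745.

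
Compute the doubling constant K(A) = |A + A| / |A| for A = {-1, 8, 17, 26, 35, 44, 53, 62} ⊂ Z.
K = |A + A| / |A| = 15/8

Enumerate A + A = {a + b : a, b ∈ A}. With |A| = 8, there are |A|^2 = 64 ordered sum pairs; collecting distinct values, A + A = {-2, 7, 16, 25, 34, 43, 52, 61, 70, 79, 88, 97, 106, 115, 124}, so |A + A| = 15. Thus K = 15/8. Here |A + A| = 2|A| − 1 = 15, the minimum possible — so K = 15/8 is minimal, which holds iff A is an arithmetic progression.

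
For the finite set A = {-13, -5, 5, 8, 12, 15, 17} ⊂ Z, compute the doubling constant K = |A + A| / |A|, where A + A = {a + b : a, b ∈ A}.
K = |A + A| / |A| = 26/7

Enumerate A + A = {a + b : a, b ∈ A}. With |A| = 7, there are |A|^2 = 49 ordered sum pairs; collecting distinct values, A + A = {-26, -18, -10, -8, -5, -1, 0, 2, 3, 4, 7, 10, 12, 13, 16, 17, 20, 22, 23, 24, 25, 27, 29, 30, 32, 34}, so |A + A| = 26. Thus K = 26/7. For comparison, the minimum possible |A + A| over all 7-element sets is 2·7 − 1 = 13 (so min K = 13/7), attained only by arithmetic progressions.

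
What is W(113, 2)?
W(113, 2) = 113 + 1 = 114

A 2-term AP is any pair of integers, so a monochromatic 2-AP exists iff some colour is used at least twice. With 113 colours, the colouring i ↦ i on {1, ..., 113} uses each colour once, avoiding any monochromatic pair, so W(113, 2) > 113. For {1, ..., 114}, pigeonhole forces two integers of the same colour, which form a monochromatic 2-AP. Hence W(113, 2) = 114.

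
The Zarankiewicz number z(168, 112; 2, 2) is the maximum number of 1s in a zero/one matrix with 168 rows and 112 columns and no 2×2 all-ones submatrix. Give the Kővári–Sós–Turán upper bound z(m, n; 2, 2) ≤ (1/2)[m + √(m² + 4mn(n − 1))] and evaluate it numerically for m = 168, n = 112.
z(168, 112; 2, 2) ≤ (1/2)[168 + √(168² + 4·168·112·111)] = (1/2)[168 + √8382528] = 1531.6298

Kővári–Sós–Turán: let r_1, ..., r_168 be the row sums and z = Σ r_i the total number of 1s. Each pair of columns can share at most one row with both entries 1 (else a 2×2 all-ones block appears), so Σ_i C(r_i, 2) ≤ C(112, 2) = 6216. By convexity Σ_i C(r_i, 2) ≥ 168·C(z/168, 2) = z(z − 168)/(2·168), giving z² − 168z − 168·112·111 ≤ 0 and hence z ≤ (1/2)[168 + √(28224 + 4·2088576)] = (1/2)[168 + √8382528] ≈ (1/2)(168 + 2895.2596) = 1531.6298.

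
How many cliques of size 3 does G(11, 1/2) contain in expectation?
E[# K_3] = C(11, 3) · (1/2)^C(3, 2) = 165 / 2^3 = 20.625

For each 3-subset S of vertices (there are C(11, 3) = 165 such S), let X_S = 1 if S induces a K_3 (all C(3, 2) = 3 edges present). Then P(X_S = 1) = (1/2)^3 = 1/8. By linearity of expectation, E[# K_3] = C(11, 3) · (1/2)^3 = 165 / 8 = 20.625.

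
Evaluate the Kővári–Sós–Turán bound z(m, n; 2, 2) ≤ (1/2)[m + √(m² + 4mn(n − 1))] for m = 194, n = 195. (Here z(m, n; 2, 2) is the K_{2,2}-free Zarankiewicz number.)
z(194, 195; 2, 2) ≤ (1/2)[194 + √(194² + 4·194·195·194)] = (1/2)[194 + √29393716] = 2807.7986

Kővári–Sós–Turán: let r_1, ..., r_194 be the row sums and z = Σ r_i the total number of 1s. Each pair of columns can share at most one row with both entries 1 (else a 2×2 all-ones block appears), so Σ_i C(r_i, 2) ≤ C(195, 2) = 18915. By convexity Σ_i C(r_i, 2) ≥ 194·C(z/194, 2) = z(z − 194)/(2·194), giving z² − 194z − 194·195·194 ≤ 0 and hence z ≤ (1/2)[194 + √(37636 + 4·7339020)] = (1/2)[194 + √29393716] ≈ (1/2)(194 + 5421.5972) = 2807.7986.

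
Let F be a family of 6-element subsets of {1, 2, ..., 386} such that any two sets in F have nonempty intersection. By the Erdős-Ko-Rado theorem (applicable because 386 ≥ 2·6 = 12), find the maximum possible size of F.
max |F| = C(385, 5) = 68674865952

The Erdős-Ko-Rado theorem states: for n ≥ 2k, an intersecting family of k-subsets of an n-element set has size at most C(n − 1, k − 1), with equality for 'star' families {A ⊆ [n] : |A| = k, i ∈ A} (fix an element i). For n = 386, k = 6: C(385, 5) = 68674865952.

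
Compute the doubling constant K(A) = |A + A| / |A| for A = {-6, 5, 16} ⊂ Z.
K = |A + A| / |A| = 5/3

Enumerate A + A = {a + b : a, b ∈ A}. With |A| = 3, there are |A|^2 = 9 ordered sum pairs; collecting distinct values, A + A = {-12, -1, 10, 21, 32}, so |A + A| = 5. Thus K = 5/3. Here |A + A| = 2|A| − 1 = 5, the minimum possible — so K = 5/3 is minimal, which holds iff A is an arithmetic progression.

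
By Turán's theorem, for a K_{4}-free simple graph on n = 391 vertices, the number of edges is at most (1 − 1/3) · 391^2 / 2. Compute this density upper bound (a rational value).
Turán density bound = (2/3) · 391^2/2 = 152881/3 ≈ 50960.3333

Turán's theorem: ex(n, K_{r+1}) is achieved by the complete r-partite Turán graph T(n, r) with parts as balanced as possible, and is at most (1 − 1/r) · n^2/2. For r = 3, n = 391: the density bound is (2/3) · 152881/2 = 152881/3 ≈ 50960.3333. The integer-valued extremum is e(T(391, 3)) = 50960, which is strictly less than the density bound 152881/3 since 3 ∤ 391 (the parts of T(391, 3) cannot all be equal).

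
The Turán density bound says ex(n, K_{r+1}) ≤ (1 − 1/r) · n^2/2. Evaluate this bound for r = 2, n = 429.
Turán density bound = (1/2) · 429^2/2 = 184041/4 ≈ 46010.25

Turán's theorem: ex(n, K_{r+1}) is achieved by the complete r-partite Turán graph T(n, r) with parts as balanced as possible, and is at most (1 − 1/r) · n^2/2. For r = 2, n = 429: the density bound is (1/2) · 184041/2 = 184041/4 ≈ 46010.25. The integer-valued extremum is e(T(429, 2)) = 46010, which is strictly less than the density bound 184041/4 since 2 ∤ 429 (the parts of T(429, 2) cannot all be equal).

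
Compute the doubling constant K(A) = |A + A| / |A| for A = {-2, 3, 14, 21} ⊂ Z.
K = |A + A| / |A| = 10/4 = 5/2

Enumerate A + A = {a + b : a, b ∈ A}. With |A| = 4, there are |A|^2 = 16 ordered sum pairs; collecting distinct values, A + A = {-4, 1, 6, 12, 17, 19, 24, 28, 35, 42}, so |A + A| = 10. Thus K = 10/4 = 5/2. For comparison, the minimum possible |A + A| over all 4-element sets is 2·4 − 1 = 7 (so min K = 7/4), attained only by arithmetic progressions.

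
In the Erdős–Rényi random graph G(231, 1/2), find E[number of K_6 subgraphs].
E[# K_6] = C(231, 6) · (1/2)^C(6, 2) = 197656884271 / 2^15 ≈ 6032009.407684

For each 6-subset S of vertices (there are C(231, 6) = 197656884271 such S), let X_S = 1 if S induces a K_6 (all C(6, 2) = 15 edges present). Then P(X_S = 1) = (1/2)^15 = 1/32768. By linearity of expectation, E[# K_6] = C(231, 6) · (1/2)^15 = 197656884271 / 32768 ≈ 6032009.407684.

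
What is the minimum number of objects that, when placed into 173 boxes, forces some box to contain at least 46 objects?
n = (46 − 1)·173 + 1 = 7786

By the generalised pigeonhole principle, to guarantee some box contains ≥ r objects we need more than (r − 1) · k objects total. Threshold: n = (r − 1) · k + 1. With r = 46 and k = 173: n = 45 · 173 + 1 = 7785 + 1 = 7786. For n = 7785 = 45 · 173, we can put exactly 45 objects in every box, avoiding 46 in any single one — so 7786 is tight.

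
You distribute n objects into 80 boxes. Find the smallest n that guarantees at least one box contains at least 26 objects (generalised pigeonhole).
n = (26 − 1)·80 + 1 = 2001

By the generalised pigeonhole principle, to guarantee some box contains ≥ r objects we need more than (r − 1) · k objects total. Threshold: n = (r − 1) · k + 1. With r = 26 and k = 80: n = 25 · 80 + 1 = 2000 + 1 = 2001. For n = 2000 = 25 · 80, we can put exactly 25 objects in every box, avoiding 26 in any single one — so 2001 is tight.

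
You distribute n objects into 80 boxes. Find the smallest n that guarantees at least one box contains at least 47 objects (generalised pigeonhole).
n = (47 − 1)·80 + 1 = 3681

By the generalised pigeonhole principle, to guarantee some box contains ≥ r objects we need more than (r − 1) · k objects total. Threshold: n = (r − 1) · k + 1. With r = 47 and k = 80: n = 46 · 80 + 1 = 3680 + 1 = 3681. For n = 3680 = 46 · 80, we can put exactly 46 objects in every box, avoiding 47 in any single one — so 3681 is tight.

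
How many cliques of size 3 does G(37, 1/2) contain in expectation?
E[# K_3] = C(37, 3) · (1/2)^C(3, 2) = 7770 / 2^3 = 3885/4 = 971.25

For each 3-subset S of vertices (there are C(37, 3) = 7770 such S), let X_S = 1 if S induces a K_3 (all C(3, 2) = 3 edges present). Then P(X_S = 1) = (1/2)^3 = 1/8. By linearity of expectation, E[# K_3] = C(37, 3) · (1/2)^3 = 7770 / 8 = 3885/4 = 971.25.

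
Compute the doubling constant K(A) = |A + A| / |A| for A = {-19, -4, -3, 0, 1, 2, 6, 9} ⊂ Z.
K = |A + A| / |A| = 30/8 = 15/4

Enumerate A + A = {a + b : a, b ∈ A}. With |A| = 8, there are |A|^2 = 64 ordered sum pairs; collecting distinct values, A + A = {-38, -23, -22, -19, -18, -17, -13, -10, -8, -7, -6, -4, -3, -2, -1, 0, 1, 2, 3, 4, 5, 6, 7, 8, 9, 10, 11, 12, 15, 18}, so |A + A| = 30. Thus K = 30/8 = 15/4. For comparison, the minimum possible |A + A| over all 8-element sets is 2·8 − 1 = 15 (so min K = 15/8), attained only by arithmetic progressions.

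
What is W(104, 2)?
W(104, 2) = 104 + 1 = 105

A 2-term AP is any pair of integers, so a monochromatic 2-AP exists iff some colour is used at least twice. With 104 colours, the colouring i ↦ i on {1, ..., 104} uses each colour once, avoiding any monochromatic pair, so W(104, 2) > 104. For {1, ..., 105}, pigeonhole forces two integers of the same colour, which form a monochromatic 2-AP. Hence W(104, 2) = 105.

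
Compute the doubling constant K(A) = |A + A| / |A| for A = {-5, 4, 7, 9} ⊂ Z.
K = |A + A| / |A| = 10/4 = 5/2

Enumerate A + A = {a + b : a, b ∈ A}. With |A| = 4, there are |A|^2 = 16 ordered sum pairs; collecting distinct values, A + A = {-10, -1, 2, 4, 8, 11, 13, 14, 16, 18}, so |A + A| = 10. Thus K = 10/4 = 5/2. For comparison, the minimum possible |A + A| over all 4-element sets is 2·4 − 1 = 7 (so min K = 7/4), attained only by arithmetic progressions.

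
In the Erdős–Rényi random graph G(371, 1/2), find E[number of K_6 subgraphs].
E[# K_6] = C(371, 6) · (1/2)^C(6, 2) = 3477478645284 / 2^15 = 869369661321/8192 ≈ 106124226.235474

For each 6-subset S of vertices (there are C(371, 6) = 3477478645284 such S), let X_S = 1 if S induces a K_6 (all C(6, 2) = 15 edges present). Then P(X_S = 1) = (1/2)^15 = 1/32768. By linearity of expectation, E[# K_6] = C(371, 6) · (1/2)^15 = 3477478645284 / 32768 = 869369661321/8192 ≈ 106124226.235474.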